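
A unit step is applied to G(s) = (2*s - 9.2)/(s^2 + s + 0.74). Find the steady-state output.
FVT: lim_{t→∞} y(t) = lim_{s→0} s*Y(s) where Y(s) = G(s)/s.
= lim_{s→0} G(s) = G(0) = num(0)/den(0) = -9.2/0.74 = -12.43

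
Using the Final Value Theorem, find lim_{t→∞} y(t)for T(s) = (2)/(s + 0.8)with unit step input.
FVT: lim_{t→∞} y(t) = lim_{s→0} s*Y(s) where Y(s) = T(s)/s.
= lim_{s→0} T(s) = T(0) = num(0)/den(0) = 2/0.8 = 2.5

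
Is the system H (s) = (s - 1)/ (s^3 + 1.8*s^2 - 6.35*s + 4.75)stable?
Denominator: s^3 + 1.8*s^2 - 6.35*s + 4.75 = (s + 3.8)(s^2 - 2*s + 1.25). Poles: -3.8, 1 + 0.5j, 1 - 0.5j. All Re(p)<0: No (unstable)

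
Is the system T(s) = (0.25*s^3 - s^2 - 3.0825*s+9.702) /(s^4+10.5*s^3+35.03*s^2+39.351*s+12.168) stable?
Denominator: s^4 + 10.5*s^3 + 35.03*s^2 + 39.351*s + 12.168 = (s + 3.9)(s + 1.3)(s + 0.5)(s + 4.8). Poles: -0.5, -1.3, -3.9, -4.8. All Re(p)<0: Yes (stable)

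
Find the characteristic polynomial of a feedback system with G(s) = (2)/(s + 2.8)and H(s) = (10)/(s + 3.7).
Characteristic poly = G_den * H_den + G_num * H_num = (s^2 + 6.5*s + 10.36) + (20) = s^2 + 6.5*s + 30.36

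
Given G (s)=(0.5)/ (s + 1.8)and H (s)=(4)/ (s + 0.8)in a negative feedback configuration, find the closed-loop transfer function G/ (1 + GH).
Closed-loop T = G/(1+GH).
Numerator: G_num * H_den = 0.5*s + 0.4.
Denominator: G_den * H_den + G_num * H_num = (s^2 + 2.6*s + 1.44) + (2) = s^2 + 2.6*s + 3.44.
T(s) = (0.5*s + 0.4)/(s^2 + 2.6*s + 3.44)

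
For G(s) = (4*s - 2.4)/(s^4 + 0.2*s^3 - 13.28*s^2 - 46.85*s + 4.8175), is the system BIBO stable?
Denominator: s^4 + 0.2*s^3 - 13.28*s^2 - 46.85*s + 4.8175 = (s - 4.7)(s - 0.1)(s^2 + 5*s + 10.25). Poles: -2.5 + 2j, -2.5 - 2j, 0.1, 4.7. All Re(p)<0: No (unstable)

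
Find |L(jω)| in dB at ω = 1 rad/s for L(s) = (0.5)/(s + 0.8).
Substitute s = j*1: L(j1) = 0.243902 - 0.304878j.
|L(j1)| = sqrt(Re² + Im²) = 0.3904.
20*log₁₀(0.3904) = -8.17 dB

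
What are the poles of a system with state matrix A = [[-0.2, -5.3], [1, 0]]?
Eigenvalues solve det(λI - A) = 0.
Characteristic polynomial: λ^2 + 0.2*λ + 5.3 = 0.
Roots: -0.1 + 2.3j, -0.1 - 2.3j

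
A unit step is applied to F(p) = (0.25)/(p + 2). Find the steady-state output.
FVT: lim_{t→∞} y(t) = lim_{p→0} p*Y(p) where Y(p) = F(p)/p.
= lim_{p→0} F(p) = F(0) = num(0)/den(0) = 0.25/2 = 0.125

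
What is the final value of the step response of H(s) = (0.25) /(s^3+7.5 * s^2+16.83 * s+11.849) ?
FVT: lim_{t→∞} y(t) = lim_{s→0} s*Y(s) where Y(s) = H(s)/s.
= lim_{s→0} H(s) = H(0) = num(0)/den(0) = 0.25/11.849 = 0.0211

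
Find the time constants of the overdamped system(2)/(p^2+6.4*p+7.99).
Overdamped: real poles at -1.7, -4.7. τ = -1/pole → τ₁ = 0.5882, τ₂ = 0.2128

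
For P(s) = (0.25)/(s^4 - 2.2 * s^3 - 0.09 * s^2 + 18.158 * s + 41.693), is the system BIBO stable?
Denominator: s^4 - 2.2*s^3 - 0.09*s^2 + 18.158*s + 41.693 = (s^2 - 5.2*s + 12.05)(s^2 + 3*s + 3.46). Poles: -1.5 + 1.1j, -1.5 - 1.1j, 2.6 + 2.3j, 2.6 - 2.3j. All Re(p)<0: No (unstable)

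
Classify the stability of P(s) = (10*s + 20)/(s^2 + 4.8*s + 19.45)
Denominator: s^2 + 4.8*s + 19.45. Poles: -2.4 + 3.7j, -2.4 - 3.7j. Stable (all poles in LHP)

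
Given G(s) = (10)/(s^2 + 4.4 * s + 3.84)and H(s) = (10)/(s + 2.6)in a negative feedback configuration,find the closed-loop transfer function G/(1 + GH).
Closed-loop T = G/(1+GH).
Numerator: G_num * H_den = 10*s + 26.
Denominator: G_den * H_den + G_num * H_num = (s^3 + 7*s^2 + 15.28*s + 9.984) + (100) = s^3 + 7*s^2 + 15.28*s + 109.984.
T(s) = (10*s + 26)/(s^3 + 7*s^2 + 15.28*s + 109.984)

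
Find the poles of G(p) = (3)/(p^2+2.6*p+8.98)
Set denominator = 0: p^2 + 2.6*p + 8.98 = 0 → Poles: -1.3 + 2.7j, -1.3 - 2.7j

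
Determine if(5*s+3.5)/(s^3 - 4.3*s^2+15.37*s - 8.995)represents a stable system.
Denominator: s^3 - 4.3*s^2 + 15.37*s - 8.995 = (s - 0.7)(s^2 - 3.6*s + 12.85). Poles: 0.7, 1.8 + 3.1j, 1.8 - 3.1j. All Re(p)<0: No (unstable)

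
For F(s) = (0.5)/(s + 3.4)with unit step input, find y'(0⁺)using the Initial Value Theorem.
IVT: y'(0⁺) = lim_{s→∞} s²·Y(s) = lim_{s→∞} s·F(s).
deg(num) = 0, deg(den) = 1, relative degree = 1, so s·F(s) → (leading num)/(leading den) = 0.5/1 = 0.5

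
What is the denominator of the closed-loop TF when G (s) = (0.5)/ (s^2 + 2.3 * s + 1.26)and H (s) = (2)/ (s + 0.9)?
Characteristic poly = G_den * H_den + G_num * H_num = (s^3 + 3.2*s^2 + 3.33*s + 1.134) + (1) = s^3 + 3.2*s^2 + 3.33*s + 2.134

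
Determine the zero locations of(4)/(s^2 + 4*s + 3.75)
Numerator is a nonzero constant (4) → Zeros: none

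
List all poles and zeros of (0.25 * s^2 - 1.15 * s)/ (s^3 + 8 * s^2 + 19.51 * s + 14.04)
Set denominator = 0: s^3 + 8*s^2 + 19.51*s + 14.04 = (s + 4)(s + 2.7)(s + 1.3) = 0 → Poles: -1.3, -2.7, -4
Set numerator = 0: 0.25*s^2 - 1.15*s = 0.25*s(s - 4.6) = 0 → Zeros: 0, 4.6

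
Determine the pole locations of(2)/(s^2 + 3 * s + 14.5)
Set denominator = 0: s^2 + 3*s + 14.5 = 0 → Poles: -1.5 + 3.5j, -1.5 - 3.5j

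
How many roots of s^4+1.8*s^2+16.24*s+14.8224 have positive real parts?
Factor: s^4 + 1.8*s^2 + 16.24*s + 14.8224 = (s + 1.6)(s + 1.2)(s^2 - 2.8*s + 7.72).
Roots: -1.2, -1.6, 1.4 + 2.4j, 1.4 - 2.4j.
RHP roots (Re>0): 2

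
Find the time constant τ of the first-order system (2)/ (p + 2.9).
First-order system: τ = -1/pole. Pole = -2.9. τ = -1/(-2.9) = 0.3448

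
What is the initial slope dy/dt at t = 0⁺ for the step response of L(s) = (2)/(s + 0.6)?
IVT: y'(0⁺) = lim_{s→∞} s²·Y(s) = lim_{s→∞} s·L(s).
deg(num) = 0, deg(den) = 1, relative degree = 1, so s·L(s) → (leading num)/(leading den) = 2/1 = 2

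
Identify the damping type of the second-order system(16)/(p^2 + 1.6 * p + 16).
Standard form: ωn²/(p²+2ζωn·p+ωn²) gives ωn=4, ζ=0.2.
Underdamped (ζ = 0.2 < 1)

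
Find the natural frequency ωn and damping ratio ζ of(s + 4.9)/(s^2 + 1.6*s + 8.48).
Underdamped: complex pole -0.8 + 2.8j. ωn = |pole| = 2.912, ζ = -Re(pole)/ωn = 0.2747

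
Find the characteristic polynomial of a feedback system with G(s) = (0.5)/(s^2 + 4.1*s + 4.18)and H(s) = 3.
Characteristic poly = G_den * H_den + G_num * H_num = (s^2 + 4.1*s + 4.18) + (1.5) = s^2 + 4.1*s + 5.68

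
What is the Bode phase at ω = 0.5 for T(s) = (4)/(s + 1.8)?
Substitute s = j*0.5: T(j0.5) = 2.06304 - 0.573066j.
∠T(j0.5) = atan2(Im, Re) = atan2(-0.573066, 2.06304) = -15.52°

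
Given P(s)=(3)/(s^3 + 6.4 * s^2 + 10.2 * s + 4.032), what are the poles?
Set denominator = 0: s^3 + 6.4*s^2 + 10.2*s + 4.032 = (s + 0.6)(s + 1.6)(s + 4.2) = 0 → Poles: -0.6, -1.6, -4.2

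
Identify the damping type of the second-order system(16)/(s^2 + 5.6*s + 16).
Standard form: ωn²/(s²+2ζωn·s+ωn²) gives ωn=4, ζ=0.7.
Underdamped (ζ = 0.7 < 1)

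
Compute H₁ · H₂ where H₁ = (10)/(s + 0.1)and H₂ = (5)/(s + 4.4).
Series: H = H₁ · H₂ = (n₁·n₂)/(d₁·d₂).
Num: n₁·n₂ = 50. Den: d₁·d₂ = s^2 + 4.5*s + 0.44.
H(s) = (50)/(s^2 + 4.5*s + 0.44)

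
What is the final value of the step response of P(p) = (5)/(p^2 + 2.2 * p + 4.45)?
FVT: lim_{t→∞} y(t) = lim_{p→0} p*Y(p) where Y(p) = P(p)/p.
= lim_{p→0} P(p) = P(0) = num(0)/den(0) = 5/4.45 = 1.124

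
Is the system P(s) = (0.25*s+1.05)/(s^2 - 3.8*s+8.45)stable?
Denominator: s^2 - 3.8*s + 8.45. Poles: 1.9 + 2.2j, 1.9 - 2.2j. All Re(p)<0: No (unstable)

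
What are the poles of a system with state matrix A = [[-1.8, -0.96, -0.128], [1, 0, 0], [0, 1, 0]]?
Eigenvalues solve det(λI - A) = 0.
Characteristic polynomial: λ^3 + 1.8*λ^2 + 0.96*λ + 0.128 = 0.
Factor: (λ + 0.8)(λ + 0.2)(λ + 0.8) = 0.
Roots: -0.2, -0.8, -0.8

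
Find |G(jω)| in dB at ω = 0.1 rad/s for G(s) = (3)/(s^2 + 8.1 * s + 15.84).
Substitute s = j*0.1: G(j0.1) = 0.189019 - 0.00967183j.
|G(j0.1)| = sqrt(Re² + Im²) = 0.1893.
20*log₁₀(0.1893) = -14.46 dB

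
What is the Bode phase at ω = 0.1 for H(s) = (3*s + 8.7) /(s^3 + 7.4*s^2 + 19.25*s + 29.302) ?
Substitute s = j*0.1: H(j0.1) = 0.297048 - 0.00928975j.
∠H(j0.1) = atan2(Im, Re) = atan2(-0.00928975, 0.297048) = -1.79°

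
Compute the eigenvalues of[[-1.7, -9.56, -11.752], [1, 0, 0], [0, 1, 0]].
Eigenvalues solve det(λI - A) = 0.
Characteristic polynomial: λ^3 + 1.7*λ^2 + 9.56*λ + 11.752 = 0.
Factor: (λ + 1.3)(λ^2 + 0.4*λ + 9.04) = 0.
Roots: -0.2 + 3j, -0.2 - 3j, -1.3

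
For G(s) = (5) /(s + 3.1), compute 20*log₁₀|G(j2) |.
Substitute s = j*2: G(j2) = 1.13887 - 0.734754j.
|G(j2)| = sqrt(Re² + Im²) = 1.355.
20*log₁₀(1.355) = 2.64 dB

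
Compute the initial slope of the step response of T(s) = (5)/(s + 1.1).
IVT: y'(0⁺) = lim_{s→∞} s²·Y(s) = lim_{s→∞} s·T(s).
deg(num) = 0, deg(den) = 1, relative degree = 1, so s·T(s) → (leading num)/(leading den) = 5/1 = 5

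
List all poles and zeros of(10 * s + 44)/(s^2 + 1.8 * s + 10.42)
Set denominator = 0: s^2 + 1.8*s + 10.42 = 0 → Poles: -0.9 + 3.1j, -0.9 - 3.1j
Set numerator = 0: 10*s + 44 = 0 → Zeros: -4.4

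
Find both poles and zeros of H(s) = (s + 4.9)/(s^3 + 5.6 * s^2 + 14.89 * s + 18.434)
Set denominator = 0: s^3 + 5.6*s^2 + 14.89*s + 18.434 = (s + 2.6)(s^2 + 3*s + 7.09) = 0 → Poles: -1.5 + 2.2j, -1.5 - 2.2j, -2.6
Set numerator = 0: s + 4.9 = 0 → Zeros: -4.9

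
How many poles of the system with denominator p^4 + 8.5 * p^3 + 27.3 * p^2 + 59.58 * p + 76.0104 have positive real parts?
p^4 + 8.5*p^3 + 27.3*p^2 + 59.58*p + 76.0104 = (p + 2.7)(p + 4.6)(p^2 + 1.2*p + 6.12). Poles: -0.6 + 2.4j, -0.6 - 2.4j, -2.7, -4.6. RHP poles (Re>0): 0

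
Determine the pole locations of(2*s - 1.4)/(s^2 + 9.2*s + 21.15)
Set denominator = 0: s^2 + 9.2*s + 21.15 = (s + 4.5)(s + 4.7) = 0 → Poles: -4.5, -4.7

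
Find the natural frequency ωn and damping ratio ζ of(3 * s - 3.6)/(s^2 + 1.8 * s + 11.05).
Underdamped: complex pole -0.9 + 3.2j. ωn = |pole| = 3.324, ζ = -Re(pole)/ωn = 0.2707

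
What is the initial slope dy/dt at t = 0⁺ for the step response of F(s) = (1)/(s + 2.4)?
IVT: y'(0⁺) = lim_{s→∞} s²·Y(s) = lim_{s→∞} s·F(s).
deg(num) = 0, deg(den) = 1, relative degree = 1, so s·F(s) → (leading num)/(leading den) = 1/1 = 1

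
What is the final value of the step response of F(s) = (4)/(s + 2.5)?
FVT: lim_{t→∞} y(t) = lim_{s→0} s*Y(s) where Y(s) = F(s)/s.
= lim_{s→0} F(s) = F(0) = num(0)/den(0) = 4/2.5 = 1.6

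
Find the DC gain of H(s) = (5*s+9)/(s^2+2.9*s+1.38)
DC gain = H(0) = num(0)/den(0) = 9/1.38 = 6.522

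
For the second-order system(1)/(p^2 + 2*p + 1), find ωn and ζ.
Standard form: ωn²/(p²+2ζωn·p+ωn²).
const=1=ωn² → ωn=1, p coeff=2=2ζωn → ζ=1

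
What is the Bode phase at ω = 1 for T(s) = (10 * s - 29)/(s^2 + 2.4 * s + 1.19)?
Substitute s = j*1: T(j1) = 3.19008 + 12.3359j.
∠T(j1) = atan2(Im, Re) = atan2(12.3359, 3.19008) = 75.50°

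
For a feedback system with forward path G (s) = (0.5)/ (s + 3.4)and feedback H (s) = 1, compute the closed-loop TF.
Closed-loop T = G/(1+GH).
Numerator: G_num * H_den = 0.5.
Denominator: G_den * H_den + G_num * H_num = (s + 3.4) + (0.5) = s + 3.9.
T(s) = (0.5)/(s + 3.9)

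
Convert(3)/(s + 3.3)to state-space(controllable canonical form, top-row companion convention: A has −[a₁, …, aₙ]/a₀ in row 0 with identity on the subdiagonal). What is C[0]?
Reachable canonical form: C = numerator coefficients (right-aligned, zero-padded to length n).
num = 3, C = [[3]].
C[0] = 3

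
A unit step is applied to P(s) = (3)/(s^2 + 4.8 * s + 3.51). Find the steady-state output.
FVT: lim_{t→∞} y(t) = lim_{s→0} s*Y(s) where Y(s) = P(s)/s.
= lim_{s→0} P(s) = P(0) = num(0)/den(0) = 3/3.51 = 0.8547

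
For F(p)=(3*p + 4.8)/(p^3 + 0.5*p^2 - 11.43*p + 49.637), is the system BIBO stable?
Denominator: p^3 + 0.5*p^2 - 11.43*p + 49.637 = (p + 4.9)(p^2 - 4.4*p + 10.13). Poles: -4.9, 2.2 + 2.3j, 2.2 - 2.3j. All Re(p)<0: No (unstable)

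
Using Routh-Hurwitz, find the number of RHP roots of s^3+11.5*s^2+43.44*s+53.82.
Routh array:
s^3: [1, 43.44]; s^2: [11.5, 53.82]; s^1: [38.76]; s^0: [53.82]
First column: [1, 11.5, 38.76, 53.82]. Sign changes = RHP roots = 0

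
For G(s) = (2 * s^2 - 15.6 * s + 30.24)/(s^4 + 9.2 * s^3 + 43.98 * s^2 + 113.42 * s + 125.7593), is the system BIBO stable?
Denominator: s^4 + 9.2*s^3 + 43.98*s^2 + 113.42*s + 125.7593 = (s^2 + 3.8*s + 15.17)(s^2 + 5.4*s + 8.29). Poles: -1.9 + 3.4j, -1.9 - 3.4j, -2.7 + 1j, -2.7 - 1j. All Re(p)<0: Yes (stable)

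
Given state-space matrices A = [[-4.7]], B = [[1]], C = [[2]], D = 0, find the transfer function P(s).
P(s) = C(sI - A)⁻¹B + D.
Characteristic polynomial det(sI - A) = s + 4.7.
Numerator from C·adj(sI-A)·B + D·det(sI-A) = 2.
P(s) = (2)/(s + 4.7)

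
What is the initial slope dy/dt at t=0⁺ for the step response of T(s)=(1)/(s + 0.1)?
IVT: y'(0⁺) = lim_{s→∞} s²·Y(s) = lim_{s→∞} s·T(s).
deg(num) = 0, deg(den) = 1, relative degree = 1, so s·T(s) → (leading num)/(leading den) = 1/1 = 1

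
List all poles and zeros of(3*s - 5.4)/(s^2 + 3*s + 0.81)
Set denominator = 0: s^2 + 3*s + 0.81 = (s + 0.3)(s + 2.7) = 0 → Poles: -0.3, -2.7
Set numerator = 0: 3*s - 5.4 = 0 → Zeros: 1.8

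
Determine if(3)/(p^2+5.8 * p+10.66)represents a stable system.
Denominator: p^2 + 5.8*p + 10.66. Poles: -2.9 + 1.5j, -2.9 - 1.5j. All Re(p)<0: Yes (stable)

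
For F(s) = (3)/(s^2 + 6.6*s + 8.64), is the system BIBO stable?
Denominator: s^2 + 6.6*s + 8.64 = (s + 4.8)(s + 1.8). Poles: -1.8, -4.8. All Re(p)<0: Yes (stable)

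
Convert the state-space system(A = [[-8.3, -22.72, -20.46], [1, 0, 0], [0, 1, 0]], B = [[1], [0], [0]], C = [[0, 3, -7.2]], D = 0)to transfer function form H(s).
H(s) = C(sI - A)⁻¹B + D.
Characteristic polynomial det(sI - A) = s^3 + 8.3*s^2 + 22.72*s + 20.46.
Numerator from C·adj(sI-A)·B + D·det(sI-A) = 3*s - 7.2.
H(s) = (3*s - 7.2)/(s^3 + 8.3*s^2 + 22.72*s + 20.46)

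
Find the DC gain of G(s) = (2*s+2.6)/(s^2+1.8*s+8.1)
DC gain = G(0) = num(0)/den(0) = 2.6/8.1 = 0.321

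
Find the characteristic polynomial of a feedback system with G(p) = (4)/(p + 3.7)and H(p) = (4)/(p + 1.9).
Characteristic poly = G_den * H_den + G_num * H_num = (p^2 + 5.6*p + 7.03) + (16) = p^2 + 5.6*p + 23.03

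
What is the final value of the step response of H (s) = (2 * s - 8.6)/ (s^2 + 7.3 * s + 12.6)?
FVT: lim_{t→∞} y(t) = lim_{s→0} s*Y(s) where Y(s) = H(s)/s.
= lim_{s→0} H(s) = H(0) = num(0)/den(0) = -8.6/12.6 = -0.6825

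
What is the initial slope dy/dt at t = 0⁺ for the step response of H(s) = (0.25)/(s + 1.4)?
IVT: y'(0⁺) = lim_{s→∞} s²·Y(s) = lim_{s→∞} s·H(s).
deg(num) = 0, deg(den) = 1, relative degree = 1, so s·H(s) → (leading num)/(leading den) = 0.25/1 = 0.25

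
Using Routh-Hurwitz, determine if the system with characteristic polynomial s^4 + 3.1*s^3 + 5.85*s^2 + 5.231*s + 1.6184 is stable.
Routh array:
s^4: [1, 5.85, 1.6184]; s^3: [3.1, 5.231]; s^2: [4.16258, 1.6184]; s^1: [4.02573]; s^0: [1.6184]
First column: [1, 3.1, 4.16258, 4.02573, 1.6184]. Sign changes = 0.
Yes, stable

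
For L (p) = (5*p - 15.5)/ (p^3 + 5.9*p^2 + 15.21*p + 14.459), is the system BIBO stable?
Denominator: p^3 + 5.9*p^2 + 15.21*p + 14.459 = (p + 1.9)(p^2 + 4*p + 7.61). Poles: -1.9, -2 + 1.9j, -2 - 1.9j. All Re(p)<0: Yes (stable)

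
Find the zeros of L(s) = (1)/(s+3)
Numerator is a nonzero constant (1) → Zeros: none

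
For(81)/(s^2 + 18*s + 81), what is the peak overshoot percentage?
Standard form: ωn²/(s²+2ζωn·s+ωn²) → ωn = 9, ζ = 1.
ζ ≥ 1, so the response is non-oscillatory: peak overshoot = 0%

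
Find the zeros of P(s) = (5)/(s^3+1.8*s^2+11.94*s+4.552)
Numerator is a nonzero constant (5) → Zeros: none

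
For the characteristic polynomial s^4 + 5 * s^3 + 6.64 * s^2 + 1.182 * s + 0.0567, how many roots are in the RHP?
s^4 + 5*s^3 + 6.64*s^2 + 1.182*s + 0.0567 = (s + 2.7)(s + 0.1)(s + 2.1)(s + 0.1). Poles: -0.1, -0.1, -2.1, -2.7. RHP poles (Re>0): 0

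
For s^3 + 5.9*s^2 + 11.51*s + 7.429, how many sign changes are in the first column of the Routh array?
Routh array:
s^3: [1, 11.51]; s^2: [5.9, 7.429]; s^1: [10.2508]; s^0: [7.429]
First column: [1, 5.9, 10.2508, 7.429]. Sign changes = 0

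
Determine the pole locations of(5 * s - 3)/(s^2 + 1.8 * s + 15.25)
Set denominator = 0: s^2 + 1.8*s + 15.25 = 0 → Poles: -0.9 + 3.8j, -0.9 - 3.8j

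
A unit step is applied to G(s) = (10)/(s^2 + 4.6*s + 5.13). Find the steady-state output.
FVT: lim_{t→∞} y(t) = lim_{s→0} s*Y(s) where Y(s) = G(s)/s.
= lim_{s→0} G(s) = G(0) = num(0)/den(0) = 10/5.13 = 1.949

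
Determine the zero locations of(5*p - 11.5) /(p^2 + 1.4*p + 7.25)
Set numerator = 0: 5*p - 11.5 = 0 → Zeros: 2.3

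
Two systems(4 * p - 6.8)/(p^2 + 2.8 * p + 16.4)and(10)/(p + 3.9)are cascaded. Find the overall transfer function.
Series: H = H₁ · H₂ = (n₁·n₂)/(d₁·d₂).
Num: n₁·n₂ = 40*p - 68. Den: d₁·d₂ = p^3 + 6.7*p^2 + 27.32*p + 63.96.
H(p) = (40*p - 68)/(p^3 + 6.7*p^2 + 27.32*p + 63.96)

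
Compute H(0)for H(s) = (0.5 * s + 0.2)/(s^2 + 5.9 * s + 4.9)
DC gain = H(0) = num(0)/den(0) = 0.2/4.9 = 0.04082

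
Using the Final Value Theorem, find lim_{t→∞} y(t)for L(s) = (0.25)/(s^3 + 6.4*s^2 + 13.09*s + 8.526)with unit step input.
FVT: lim_{t→∞} y(t) = lim_{s→0} s*Y(s) where Y(s) = L(s)/s.
= lim_{s→0} L(s) = L(0) = num(0)/den(0) = 0.25/8.526 = 0.02932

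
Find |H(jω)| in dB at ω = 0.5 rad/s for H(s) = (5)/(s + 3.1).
Substitute s = j*0.5: H(j0.5) = 1.57201 - 0.25355j.
|H(j0.5)| = sqrt(Re² + Im²) = 1.592.
20*log₁₀(1.592) = 4.04 dB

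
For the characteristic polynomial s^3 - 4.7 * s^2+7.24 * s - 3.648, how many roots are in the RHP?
s^3 - 4.7*s^2 + 7.24*s - 3.648 = (s - 1.6)(s - 1.9)(s - 1.2). Poles: 1.2, 1.6, 1.9. RHP poles (Re>0): 3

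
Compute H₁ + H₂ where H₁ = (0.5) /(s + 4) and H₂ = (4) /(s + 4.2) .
Parallel: H = H₁ + H₂ = (n₁·d₂ + n₂·d₁)/(d₁·d₂).
n₁·d₂ = 0.5*s + 2.1. n₂·d₁ = 4*s + 16. Sum = 4.5*s + 18.1. d₁·d₂ = s^2 + 8.2*s + 16.8.
H(s) = (4.5*s + 18.1)/(s^2 + 8.2*s + 16.8)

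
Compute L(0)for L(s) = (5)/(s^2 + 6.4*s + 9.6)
DC gain = L(0) = num(0)/den(0) = 5/9.6 = 0.5208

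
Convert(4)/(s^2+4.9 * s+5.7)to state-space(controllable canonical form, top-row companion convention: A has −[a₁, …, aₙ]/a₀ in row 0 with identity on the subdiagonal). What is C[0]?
Reachable canonical form: C = numerator coefficients (right-aligned, zero-padded to length n).
num = 4, C = [[0, 4]].
C[0] = 0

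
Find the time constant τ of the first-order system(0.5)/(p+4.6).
First-order system: τ = -1/pole. Pole = -4.6. τ = -1/(-4.6) = 0.2174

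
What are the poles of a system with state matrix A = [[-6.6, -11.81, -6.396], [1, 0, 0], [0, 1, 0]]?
Eigenvalues solve det(λI - A) = 0.
Characteristic polynomial: λ^3 + 6.6*λ^2 + 11.81*λ + 6.396 = 0.
Factor: (λ + 1.2)(λ + 1.3)(λ + 4.1) = 0.
Roots: -1.2, -1.3, -4.1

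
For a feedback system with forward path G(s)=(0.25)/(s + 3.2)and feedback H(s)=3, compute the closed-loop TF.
Closed-loop T = G/(1+GH).
Numerator: G_num * H_den = 0.25.
Denominator: G_den * H_den + G_num * H_num = (s + 3.2) + (0.75) = s + 3.95.
T(s) = (0.25)/(s + 3.95)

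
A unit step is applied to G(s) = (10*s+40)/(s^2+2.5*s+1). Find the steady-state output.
FVT: lim_{t→∞} y(t) = lim_{s→0} s*Y(s) where Y(s) = G(s)/s.
= lim_{s→0} G(s) = G(0) = num(0)/den(0) = 40/1 = 40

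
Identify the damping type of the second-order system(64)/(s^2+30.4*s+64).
Standard form: ωn²/(s²+2ζωn·s+ωn²) gives ωn=8, ζ=1.9.
Overdamped (ζ = 1.9 > 1)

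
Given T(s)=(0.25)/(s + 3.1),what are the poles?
Set denominator = 0: s + 3.1 = 0 → Poles: -3.1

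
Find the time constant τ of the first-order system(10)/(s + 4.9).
First-order system: τ = -1/pole. Pole = -4.9. τ = -1/(-4.9) = 0.2041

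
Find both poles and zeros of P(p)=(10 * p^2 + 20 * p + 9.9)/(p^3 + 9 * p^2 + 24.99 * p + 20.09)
Set denominator = 0: p^3 + 9*p^2 + 24.99*p + 20.09 = (p + 1.4)(p + 3.5)(p + 4.1) = 0 → Poles: -1.4, -3.5, -4.1
Set numerator = 0: 10*p^2 + 20*p + 9.9 = 10*(p + 1.1)(p + 0.9) = 0 → Zeros: -0.9, -1.1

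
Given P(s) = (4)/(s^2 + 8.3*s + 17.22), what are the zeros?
Numerator is a nonzero constant (4) → Zeros: none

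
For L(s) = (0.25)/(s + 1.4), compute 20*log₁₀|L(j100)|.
Substitute s = j*100: L(j100) = 3.49931e-05 - 0.00249951j.
|L(j100)| = sqrt(Re² + Im²) = 0.0025.
20*log₁₀(0.0025) = -52.04 dB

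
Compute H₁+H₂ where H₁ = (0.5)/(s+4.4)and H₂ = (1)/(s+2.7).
Parallel: H = H₁ + H₂ = (n₁·d₂ + n₂·d₁)/(d₁·d₂).
n₁·d₂ = 0.5*s + 1.35. n₂·d₁ = s + 4.4. Sum = 1.5*s + 5.75. d₁·d₂ = s^2 + 7.1*s + 11.88.
H(s) = (1.5*s + 5.75)/(s^2 + 7.1*s + 11.88)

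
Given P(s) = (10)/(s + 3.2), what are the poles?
Set denominator = 0: s + 3.2 = 0 → Poles: -3.2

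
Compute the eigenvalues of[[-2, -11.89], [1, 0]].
Eigenvalues solve det(λI - A) = 0.
Characteristic polynomial: λ^2 + 2*λ + 11.89 = 0.
Roots: -1 + 3.3j, -1 - 3.3j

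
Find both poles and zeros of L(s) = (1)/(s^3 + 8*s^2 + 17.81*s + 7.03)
Set denominator = 0: s^3 + 8*s^2 + 17.81*s + 7.03 = (s + 3.7)(s + 3.8)(s + 0.5) = 0 → Poles: -0.5, -3.7, -3.8
Numerator is a nonzero constant (1) → Zeros: none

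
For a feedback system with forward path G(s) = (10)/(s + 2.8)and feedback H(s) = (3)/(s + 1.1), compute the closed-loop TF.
Closed-loop T = G/(1+GH).
Numerator: G_num * H_den = 10*s + 11.
Denominator: G_den * H_den + G_num * H_num = (s^2 + 3.9*s + 3.08) + (30) = s^2 + 3.9*s + 33.08.
T(s) = (10*s + 11)/(s^2 + 3.9*s + 33.08)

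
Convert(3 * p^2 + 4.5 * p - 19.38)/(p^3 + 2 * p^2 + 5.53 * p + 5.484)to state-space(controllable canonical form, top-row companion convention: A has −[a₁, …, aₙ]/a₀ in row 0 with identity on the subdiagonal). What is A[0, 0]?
Reachable canonical form for den = p^3 + 2*p^2 + 5.53*p + 5.484: top row of A = -[a₁,a₂,...,aₙ]/a₀, ones on the subdiagonal, zeros elsewhere.
A = [[-2, -5.53, -5.484], [1, 0, 0], [0, 1, 0]].
A[0,0] = -2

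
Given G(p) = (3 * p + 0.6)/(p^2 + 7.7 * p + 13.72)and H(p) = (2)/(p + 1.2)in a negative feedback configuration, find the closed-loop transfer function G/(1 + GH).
Closed-loop T = G/(1+GH).
Numerator: G_num * H_den = 3*p^2 + 4.2*p + 0.72.
Denominator: G_den * H_den + G_num * H_num = (p^3 + 8.9*p^2 + 22.96*p + 16.464) + (6*p + 1.2) = p^3 + 8.9*p^2 + 28.96*p + 17.664.
T(p) = (3*p^2 + 4.2*p + 0.72)/(p^3 + 8.9*p^2 + 28.96*p + 17.664)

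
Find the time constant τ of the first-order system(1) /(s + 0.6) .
First-order system: τ = -1/pole. Pole = -0.6. τ = -1/(-0.6) = 1.667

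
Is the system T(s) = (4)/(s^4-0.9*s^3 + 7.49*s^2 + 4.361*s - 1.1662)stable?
Denominator: s^4 - 0.9*s^3 + 7.49*s^2 + 4.361*s - 1.1662 = (s - 0.2)(s + 0.7)(s^2 - 1.4*s + 8.33). Poles: -0.7, 0.2, 0.7 + 2.8j, 0.7 - 2.8j. All Re(p)<0: No (unstable)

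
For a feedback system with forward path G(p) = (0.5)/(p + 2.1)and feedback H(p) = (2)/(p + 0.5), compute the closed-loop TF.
Closed-loop T = G/(1+GH).
Numerator: G_num * H_den = 0.5*p + 0.25.
Denominator: G_den * H_den + G_num * H_num = (p^2 + 2.6*p + 1.05) + (1) = p^2 + 2.6*p + 2.05.
T(p) = (0.5*p + 0.25)/(p^2 + 2.6*p + 2.05)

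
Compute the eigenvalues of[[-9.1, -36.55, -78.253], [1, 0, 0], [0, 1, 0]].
Eigenvalues solve det(λI - A) = 0.
Characteristic polynomial: λ^3 + 9.1*λ^2 + 36.55*λ + 78.253 = 0.
Factor: (λ + 4.9)(λ^2 + 4.2*λ + 15.97) = 0.
Roots: -2.1 + 3.4j, -2.1 - 3.4j, -4.9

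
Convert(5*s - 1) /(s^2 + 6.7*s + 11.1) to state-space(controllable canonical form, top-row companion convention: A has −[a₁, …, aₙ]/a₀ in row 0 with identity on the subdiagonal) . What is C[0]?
Reachable canonical form: C = numerator coefficients (right-aligned, zero-padded to length n).
num = 5*s - 1, C = [[5, -1]].
C[0] = 5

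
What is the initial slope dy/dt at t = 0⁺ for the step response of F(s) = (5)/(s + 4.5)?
IVT: y'(0⁺) = lim_{s→∞} s²·Y(s) = lim_{s→∞} s·F(s).
deg(num) = 0, deg(den) = 1, relative degree = 1, so s·F(s) → (leading num)/(leading den) = 5/1 = 5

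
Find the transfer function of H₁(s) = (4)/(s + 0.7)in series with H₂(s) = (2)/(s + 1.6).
Series: H = H₁ · H₂ = (n₁·n₂)/(d₁·d₂).
Num: n₁·n₂ = 8. Den: d₁·d₂ = s^2 + 2.3*s + 1.12.
H(s) = (8)/(s^2 + 2.3*s + 1.12)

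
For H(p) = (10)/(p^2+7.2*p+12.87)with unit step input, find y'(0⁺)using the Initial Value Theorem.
IVT: y'(0⁺) = lim_{p→∞} p²·Y(p) = lim_{p→∞} p·H(p).
deg(num) = 0, deg(den) = 2, relative degree = 2 ≥ 2, so p·H(p) → 0. Initial slope = 0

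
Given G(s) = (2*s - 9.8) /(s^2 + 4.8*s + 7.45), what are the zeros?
Set numerator = 0: 2*s - 9.8 = 0 → Zeros: 4.9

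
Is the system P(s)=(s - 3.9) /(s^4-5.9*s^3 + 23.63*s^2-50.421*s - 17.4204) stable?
Denominator: s^4 - 5.9*s^3 + 23.63*s^2 - 50.421*s - 17.4204 = (s + 0.3)(s - 3.6)(s^2 - 2.6*s + 16.13). Poles: -0.3, 1.3 + 3.8j, 1.3 - 3.8j, 3.6. All Re(p)<0: No (unstable)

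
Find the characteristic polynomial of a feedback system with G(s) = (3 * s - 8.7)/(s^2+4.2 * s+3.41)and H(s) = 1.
Characteristic poly = G_den * H_den + G_num * H_num = (s^2 + 4.2*s + 3.41) + (3*s - 8.7) = s^2 + 7.2*s - 5.29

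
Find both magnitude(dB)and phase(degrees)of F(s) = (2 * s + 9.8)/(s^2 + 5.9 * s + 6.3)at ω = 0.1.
Substitute s = j*0.1: F(j0.1) = 1.5474 - 0.113349j.
|F| = 20*log₁₀(sqrt(Re²+Im²)) = 3.82 dB.
∠F = atan2(Im, Re) = -4.19°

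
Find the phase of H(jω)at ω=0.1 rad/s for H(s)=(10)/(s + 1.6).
Substitute s = j*0.1: H(j0.1) = 6.22568 - 0.389105j.
∠H(j0.1) = atan2(Im, Re) = atan2(-0.389105, 6.22568) = -3.58°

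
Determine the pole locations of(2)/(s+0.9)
Set denominator = 0: s + 0.9 = 0 → Poles: -0.9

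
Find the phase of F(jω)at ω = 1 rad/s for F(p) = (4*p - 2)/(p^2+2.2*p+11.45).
Substitute p = j*1: F(j1) = -0.106101 + 0.405112j.
∠F(j1) = atan2(Im, Re) = atan2(0.405112, -0.106101) = 104.68°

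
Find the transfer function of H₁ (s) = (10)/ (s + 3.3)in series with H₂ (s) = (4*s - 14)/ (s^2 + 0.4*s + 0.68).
Series: H = H₁ · H₂ = (n₁·n₂)/(d₁·d₂).
Num: n₁·n₂ = 40*s - 140. Den: d₁·d₂ = s^3 + 3.7*s^2 + 2*s + 2.244.
H(s) = (40*s - 140)/(s^3 + 3.7*s^2 + 2*s + 2.244)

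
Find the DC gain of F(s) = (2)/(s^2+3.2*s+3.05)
DC gain = F(0) = num(0)/den(0) = 2/3.05 = 0.6557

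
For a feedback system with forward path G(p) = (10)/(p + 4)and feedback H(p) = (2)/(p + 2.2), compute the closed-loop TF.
Closed-loop T = G/(1+GH).
Numerator: G_num * H_den = 10*p + 22.
Denominator: G_den * H_den + G_num * H_num = (p^2 + 6.2*p + 8.8) + (20) = p^2 + 6.2*p + 28.8.
T(p) = (10*p + 22)/(p^2 + 6.2*p + 28.8)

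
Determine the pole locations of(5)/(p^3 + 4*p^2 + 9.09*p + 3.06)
Set denominator = 0: p^3 + 4*p^2 + 9.09*p + 3.06 = (p + 0.4)(p^2 + 3.6*p + 7.65) = 0 → Poles: -0.4, -1.8 + 2.1j, -1.8 - 2.1j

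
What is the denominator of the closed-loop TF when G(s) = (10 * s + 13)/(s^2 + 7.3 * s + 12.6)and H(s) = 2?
Characteristic poly = G_den * H_den + G_num * H_num = (s^2 + 7.3*s + 12.6) + (20*s + 26) = s^2 + 27.3*s + 38.6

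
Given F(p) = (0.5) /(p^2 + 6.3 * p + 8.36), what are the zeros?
Numerator is a nonzero constant (0.5) → Zeros: none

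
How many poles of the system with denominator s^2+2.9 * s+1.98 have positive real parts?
s^2 + 2.9*s + 1.98 = (s + 1.1)(s + 1.8). Poles: -1.1, -1.8. RHP poles (Re>0): 0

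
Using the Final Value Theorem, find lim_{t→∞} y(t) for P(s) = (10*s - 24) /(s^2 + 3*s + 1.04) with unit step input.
FVT: lim_{t→∞} y(t) = lim_{s→0} s*Y(s) where Y(s) = P(s)/s.
= lim_{s→0} P(s) = P(0) = num(0)/den(0) = -24/1.04 = -23.08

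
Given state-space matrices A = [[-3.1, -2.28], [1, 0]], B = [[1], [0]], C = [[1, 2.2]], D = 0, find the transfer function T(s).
T(s) = C(sI - A)⁻¹B + D.
Characteristic polynomial det(sI - A) = s^2 + 3.1*s + 2.28.
Numerator from C·adj(sI-A)·B + D·det(sI-A) = s + 2.2.
T(s) = (s + 2.2)/(s^2 + 3.1*s + 2.28)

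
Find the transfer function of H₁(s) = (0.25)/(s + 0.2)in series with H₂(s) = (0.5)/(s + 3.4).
Series: H = H₁ · H₂ = (n₁·n₂)/(d₁·d₂).
Num: n₁·n₂ = 0.125. Den: d₁·d₂ = s^2 + 3.6*s + 0.68.
H(s) = (0.125)/(s^2 + 3.6*s + 0.68)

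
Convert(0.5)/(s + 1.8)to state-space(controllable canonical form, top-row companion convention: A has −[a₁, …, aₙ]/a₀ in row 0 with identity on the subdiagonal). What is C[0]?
Reachable canonical form: C = numerator coefficients (right-aligned, zero-padded to length n).
num = 0.5, C = [[0.5]].
C[0] = 0.5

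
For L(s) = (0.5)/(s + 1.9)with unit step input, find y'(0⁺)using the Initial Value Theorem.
IVT: y'(0⁺) = lim_{s→∞} s²·Y(s) = lim_{s→∞} s·L(s).
deg(num) = 0, deg(den) = 1, relative degree = 1, so s·L(s) → (leading num)/(leading den) = 0.5/1 = 0.5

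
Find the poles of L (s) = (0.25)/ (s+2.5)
Set denominator = 0: s + 2.5 = 0 → Poles: -2.5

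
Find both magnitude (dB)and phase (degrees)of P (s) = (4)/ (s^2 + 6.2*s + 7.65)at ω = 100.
Substitute s = j*100: P(j100) = -0.000398771 - 2.47427e-05j.
|P| = 20*log₁₀(sqrt(Re²+Im²)) = -67.97 dB.
∠P = atan2(Im, Re) = -176.45°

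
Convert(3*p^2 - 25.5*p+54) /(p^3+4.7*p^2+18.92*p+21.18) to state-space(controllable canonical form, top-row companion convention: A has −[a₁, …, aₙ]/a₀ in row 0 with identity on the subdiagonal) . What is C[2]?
Reachable canonical form: C = numerator coefficients (right-aligned, zero-padded to length n).
num = 3*p^2 - 25.5*p + 54, C = [[3, -25.5, 54]].
C[2] = 54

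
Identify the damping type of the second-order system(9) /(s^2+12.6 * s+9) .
Standard form: ωn²/(s²+2ζωn·s+ωn²) gives ωn=3, ζ=2.1.
Overdamped (ζ = 2.1 > 1)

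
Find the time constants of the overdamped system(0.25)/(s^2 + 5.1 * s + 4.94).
Overdamped: real poles at -3.8, -1.3. τ = -1/pole → τ₁ = 0.2632, τ₂ = 0.7692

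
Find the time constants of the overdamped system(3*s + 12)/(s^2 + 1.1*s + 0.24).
Overdamped: real poles at -0.3, -0.8. τ = -1/pole → τ₁ = 3.333, τ₂ = 1.25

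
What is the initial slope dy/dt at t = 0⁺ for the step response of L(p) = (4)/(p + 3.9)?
IVT: y'(0⁺) = lim_{p→∞} p²·Y(p) = lim_{p→∞} p·L(p).
deg(num) = 0, deg(den) = 1, relative degree = 1, so p·L(p) → (leading num)/(leading den) = 4/1 = 4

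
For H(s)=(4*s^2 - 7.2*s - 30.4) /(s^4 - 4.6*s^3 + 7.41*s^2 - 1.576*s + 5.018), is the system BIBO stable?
Denominator: s^4 - 4.6*s^3 + 7.41*s^2 - 1.576*s + 5.018 = (s^2 - 4.8*s + 7.72)(s^2 + 0.2*s + 0.65). Poles: -0.1 + 0.8j, -0.1 - 0.8j, 2.4 + 1.4j, 2.4 - 1.4j. All Re(p)<0: No (unstable)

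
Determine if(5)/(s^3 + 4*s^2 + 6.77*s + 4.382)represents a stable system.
Denominator: s^3 + 4*s^2 + 6.77*s + 4.382 = (s + 1.4)(s^2 + 2.6*s + 3.13). Poles: -1.3 + 1.2j, -1.3 - 1.2j, -1.4. All Re(p)<0: Yes (stable)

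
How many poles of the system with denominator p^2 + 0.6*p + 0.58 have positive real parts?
Poles: -0.3 + 0.7j, -0.3 - 0.7j. RHP poles (Re>0): 0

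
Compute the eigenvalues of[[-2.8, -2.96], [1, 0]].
Eigenvalues solve det(λI - A) = 0.
Characteristic polynomial: λ^2 + 2.8*λ + 2.96 = 0.
Roots: -1.4 + 1j, -1.4 - 1j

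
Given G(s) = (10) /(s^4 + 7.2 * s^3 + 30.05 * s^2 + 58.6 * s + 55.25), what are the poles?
Set denominator = 0: s^4 + 7.2*s^3 + 30.05*s^2 + 58.6*s + 55.25 = (s^2 + 3.2*s + 4.25)(s^2 + 4*s + 13) = 0 → Poles: -1.6 + 1.3j, -1.6 - 1.3j, -2 + 3j, -2 - 3j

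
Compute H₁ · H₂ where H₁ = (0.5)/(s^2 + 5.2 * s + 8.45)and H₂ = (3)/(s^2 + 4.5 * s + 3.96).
Series: H = H₁ · H₂ = (n₁·n₂)/(d₁·d₂).
Num: n₁·n₂ = 1.5. Den: d₁·d₂ = s^4 + 9.7*s^3 + 35.81*s^2 + 58.617*s + 33.462.
H(s) = (1.5)/(s^4 + 9.7*s^3 + 35.81*s^2 + 58.617*s + 33.462)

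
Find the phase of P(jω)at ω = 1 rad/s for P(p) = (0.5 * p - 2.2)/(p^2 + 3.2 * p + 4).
Substitute p = j*1: P(j1) = -0.259875 + 0.443867j.
∠P(j1) = atan2(Im, Re) = atan2(0.443867, -0.259875) = 120.35°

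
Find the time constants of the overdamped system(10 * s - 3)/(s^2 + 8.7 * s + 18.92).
Overdamped: real poles at -4.3, -4.4. τ = -1/pole → τ₁ = 0.2326, τ₂ = 0.2273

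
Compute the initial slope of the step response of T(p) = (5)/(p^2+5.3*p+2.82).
IVT: y'(0⁺) = lim_{p→∞} p²·Y(p) = lim_{p→∞} p·T(p).
deg(num) = 0, deg(den) = 2, relative degree = 2 ≥ 2, so p·T(p) → 0. Initial slope = 0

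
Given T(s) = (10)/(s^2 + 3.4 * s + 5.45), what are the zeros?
Numerator is a nonzero constant (10) → Zeros: none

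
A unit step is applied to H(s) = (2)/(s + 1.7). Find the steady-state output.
FVT: lim_{t→∞} y(t) = lim_{s→0} s*Y(s) where Y(s) = H(s)/s.
= lim_{s→0} H(s) = H(0) = num(0)/den(0) = 2/1.7 = 1.176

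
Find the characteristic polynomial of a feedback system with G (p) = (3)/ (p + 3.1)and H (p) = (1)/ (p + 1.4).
Characteristic poly = G_den * H_den + G_num * H_num = (p^2 + 4.5*p + 4.34) + (3) = p^2 + 4.5*p + 7.34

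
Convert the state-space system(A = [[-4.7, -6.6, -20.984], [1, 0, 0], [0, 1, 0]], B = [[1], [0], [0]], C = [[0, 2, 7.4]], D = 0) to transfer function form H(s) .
H(s) = C(sI - A)⁻¹B + D.
Characteristic polynomial det(sI - A) = s^3 + 4.7*s^2 + 6.6*s + 20.984.
Numerator from C·adj(sI-A)·B + D·det(sI-A) = 2*s + 7.4.
H(s) = (2*s + 7.4)/(s^3 + 4.7*s^2 + 6.6*s + 20.984)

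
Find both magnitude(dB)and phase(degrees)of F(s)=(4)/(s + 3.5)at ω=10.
Substitute s = j*10: F(j10) = 0.124722 - 0.356347j.
|F| = 20*log₁₀(sqrt(Re²+Im²)) = -8.46 dB.
∠F = atan2(Im, Re) = -70.71°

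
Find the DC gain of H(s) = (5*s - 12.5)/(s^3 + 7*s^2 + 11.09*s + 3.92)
DC gain = H(0) = num(0)/den(0) = -12.5/3.92 = -3.189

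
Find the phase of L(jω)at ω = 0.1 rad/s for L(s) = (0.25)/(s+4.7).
Substitute s = j*0.1: L(j0.1) = 0.0531674 - 0.00113122j.
∠L(j0.1) = atan2(Im, Re) = atan2(-0.00113122, 0.0531674) = -1.22°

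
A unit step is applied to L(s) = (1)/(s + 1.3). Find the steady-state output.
FVT: lim_{t→∞} y(t) = lim_{s→0} s*Y(s) where Y(s) = L(s)/s.
= lim_{s→0} L(s) = L(0) = num(0)/den(0) = 1/1.3 = 0.7692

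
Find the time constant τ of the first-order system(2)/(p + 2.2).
First-order system: τ = -1/pole. Pole = -2.2. τ = -1/(-2.2) = 0.4545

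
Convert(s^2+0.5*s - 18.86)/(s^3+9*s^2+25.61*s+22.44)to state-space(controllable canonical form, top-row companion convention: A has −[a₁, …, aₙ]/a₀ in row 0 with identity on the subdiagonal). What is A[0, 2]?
Reachable canonical form for den = s^3 + 9*s^2 + 25.61*s + 22.44: top row of A = -[a₁,a₂,...,aₙ]/a₀, ones on the subdiagonal, zeros elsewhere.
A = [[-9, -25.61, -22.44], [1, 0, 0], [0, 1, 0]].
A[0,2] = -22.44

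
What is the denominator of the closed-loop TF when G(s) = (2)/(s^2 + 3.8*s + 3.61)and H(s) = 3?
Characteristic poly = G_den * H_den + G_num * H_num = (s^2 + 3.8*s + 3.61) + (6) = s^2 + 3.8*s + 9.61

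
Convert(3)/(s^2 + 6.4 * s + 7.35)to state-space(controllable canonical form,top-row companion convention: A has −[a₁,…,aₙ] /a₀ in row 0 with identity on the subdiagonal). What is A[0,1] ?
Reachable canonical form for den = s^2 + 6.4*s + 7.35: top row of A = -[a₁,a₂,...,aₙ]/a₀, ones on the subdiagonal, zeros elsewhere.
A = [[-6.4, -7.35], [1, 0]].
A[0,1] = -7.35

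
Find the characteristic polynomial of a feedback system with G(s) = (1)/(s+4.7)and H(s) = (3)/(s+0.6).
Characteristic poly = G_den * H_den + G_num * H_num = (s^2 + 5.3*s + 2.82) + (3) = s^2 + 5.3*s + 5.82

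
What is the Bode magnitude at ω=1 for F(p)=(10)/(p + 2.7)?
Substitute p = j*1: F(j1) = 3.25694 - 1.20627j.
|F(j1)| = sqrt(Re² + Im²) = 3.473.
20*log₁₀(3.473) = 10.81 dB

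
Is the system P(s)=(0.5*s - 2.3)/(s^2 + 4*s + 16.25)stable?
Denominator: s^2 + 4*s + 16.25. Poles: -2 + 3.5j, -2 - 3.5j. All Re(p)<0: Yes (stable)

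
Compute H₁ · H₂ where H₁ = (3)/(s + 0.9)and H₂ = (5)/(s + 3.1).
Series: H = H₁ · H₂ = (n₁·n₂)/(d₁·d₂).
Num: n₁·n₂ = 15. Den: d₁·d₂ = s^2 + 4*s + 2.79.
H(s) = (15)/(s^2 + 4*s + 2.79)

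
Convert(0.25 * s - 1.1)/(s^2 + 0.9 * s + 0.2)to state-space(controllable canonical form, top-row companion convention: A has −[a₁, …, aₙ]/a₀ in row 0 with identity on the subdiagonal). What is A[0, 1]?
Reachable canonical form for den = s^2 + 0.9*s + 0.2: top row of A = -[a₁,a₂,...,aₙ]/a₀, ones on the subdiagonal, zeros elsewhere.
A = [[-0.9, -0.2], [1, 0]].
A[0,1] = -0.2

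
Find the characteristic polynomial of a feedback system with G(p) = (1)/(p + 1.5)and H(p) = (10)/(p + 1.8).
Characteristic poly = G_den * H_den + G_num * H_num = (p^2 + 3.3*p + 2.7) + (10) = p^2 + 3.3*p + 12.7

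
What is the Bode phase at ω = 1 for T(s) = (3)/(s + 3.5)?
Substitute s = j*1: T(j1) = 0.792453 - 0.226415j.
∠T(j1) = atan2(Im, Re) = atan2(-0.226415, 0.792453) = -15.95°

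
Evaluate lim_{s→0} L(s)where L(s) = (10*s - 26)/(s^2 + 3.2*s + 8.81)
DC gain = L(0) = num(0)/den(0) = -26/8.81 = -2.951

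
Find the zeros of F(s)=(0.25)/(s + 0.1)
Numerator is a nonzero constant (0.25) → Zeros: none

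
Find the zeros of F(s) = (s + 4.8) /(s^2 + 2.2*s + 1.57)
Set numerator = 0: s + 4.8 = 0 → Zeros: -4.8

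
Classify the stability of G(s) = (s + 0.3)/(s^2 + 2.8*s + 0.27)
Denominator: s^2 + 2.8*s + 0.27 = (s + 0.1)(s + 2.7). Poles: -0.1, -2.7. Stable (all poles in LHP)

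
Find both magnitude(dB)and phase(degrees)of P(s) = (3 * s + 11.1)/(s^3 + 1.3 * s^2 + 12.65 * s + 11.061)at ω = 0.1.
Substitute s = j*0.1: P(j0.1) = 0.994792 - 0.0866598j.
|P| = 20*log₁₀(sqrt(Re²+Im²)) = -0.01 dB.
∠P = atan2(Im, Re) = -4.98°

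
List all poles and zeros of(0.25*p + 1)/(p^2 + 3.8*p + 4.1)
Set denominator = 0: p^2 + 3.8*p + 4.1 = 0 → Poles: -1.9 + 0.7j, -1.9 - 0.7j
Set numerator = 0: 0.25*p + 1 = 0 → Zeros: -4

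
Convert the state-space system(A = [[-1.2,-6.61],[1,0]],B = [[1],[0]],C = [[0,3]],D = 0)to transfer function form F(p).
F(p) = C(pI - A)⁻¹B + D.
Characteristic polynomial det(pI - A) = p^2 + 1.2*p + 6.61.
Numerator from C·adj(pI-A)·B + D·det(pI-A) = 3.
F(p) = (3)/(p^2 + 1.2*p + 6.61)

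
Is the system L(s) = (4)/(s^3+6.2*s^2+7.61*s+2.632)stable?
Denominator: s^3 + 6.2*s^2 + 7.61*s + 2.632 = (s + 4.7)(s + 0.8)(s + 0.7). Poles: -0.7, -0.8, -4.7. All Re(p)<0: Yes (stable)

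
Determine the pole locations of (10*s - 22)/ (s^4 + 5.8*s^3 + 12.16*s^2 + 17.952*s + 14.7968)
Set denominator = 0: s^4 + 5.8*s^3 + 12.16*s^2 + 17.952*s + 14.7968 = (s + 3.4)(s + 1.6)(s^2 + 0.8*s + 2.72) = 0 → Poles: -0.4 + 1.6j, -0.4 - 1.6j, -1.6, -3.4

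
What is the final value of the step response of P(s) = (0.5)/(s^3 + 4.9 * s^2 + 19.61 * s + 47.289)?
FVT: lim_{t→∞} y(t) = lim_{s→0} s*Y(s) where Y(s) = P(s)/s.
= lim_{s→0} P(s) = P(0) = num(0)/den(0) = 0.5/47.289 = 0.01057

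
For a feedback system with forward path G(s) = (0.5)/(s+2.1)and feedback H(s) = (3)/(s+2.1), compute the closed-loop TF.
Closed-loop T = G/(1+GH).
Numerator: G_num * H_den = 0.5*s + 1.05.
Denominator: G_den * H_den + G_num * H_num = (s^2 + 4.2*s + 4.41) + (1.5) = s^2 + 4.2*s + 5.91.
T(s) = (0.5*s + 1.05)/(s^2 + 4.2*s + 5.91)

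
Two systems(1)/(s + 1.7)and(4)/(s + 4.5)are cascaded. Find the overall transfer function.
Series: H = H₁ · H₂ = (n₁·n₂)/(d₁·d₂).
Num: n₁·n₂ = 4. Den: d₁·d₂ = s^2 + 6.2*s + 7.65.
H(s) = (4)/(s^2 + 6.2*s + 7.65)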